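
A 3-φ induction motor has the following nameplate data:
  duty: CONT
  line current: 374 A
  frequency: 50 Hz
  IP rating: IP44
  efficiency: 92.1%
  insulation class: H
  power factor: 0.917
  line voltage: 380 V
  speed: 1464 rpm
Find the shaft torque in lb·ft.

1000 lb·ft

P_in = √3·V·I·cosφ = 1.732 × 380 × 374 × 0.917 = 225721 W
P_out = η·P_in = 0.921 × 225721 = 207889 W
n = 1464 rpm
ω = 2π×1464/60 = 153.3 rad/s
τ = P_out/ω = 207889/153.3 = 1356 N·m
In lb·ft: 1356/1.356 = 1000 lb·ft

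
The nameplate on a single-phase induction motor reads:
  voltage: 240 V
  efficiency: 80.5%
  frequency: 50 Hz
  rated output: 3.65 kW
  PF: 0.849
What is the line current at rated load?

P_out = 3.65 kW = 3650 W
P_in = P_out / η = 3650 / 0.805 = 4534 W
I = P_in / (V·cosφ) = 4534 / (240 × 0.849) = 22.3 A

22.3 A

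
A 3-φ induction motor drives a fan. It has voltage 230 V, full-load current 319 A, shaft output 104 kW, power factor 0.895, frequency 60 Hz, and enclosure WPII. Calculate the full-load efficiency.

P_out = 104 kW = 104000 W
P_in = √3·V_L·I_L·cosφ = 1.732 × 230 × 319 × 0.895 = 113734 W
η = P_out / P_in = 104000 / 113734 = 0.914 = 91.4%

91.4 %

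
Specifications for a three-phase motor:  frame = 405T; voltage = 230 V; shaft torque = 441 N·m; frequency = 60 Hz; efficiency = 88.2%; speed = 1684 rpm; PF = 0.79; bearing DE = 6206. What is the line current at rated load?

ω = 2π×1684/60 = 176.3 rad/s; P_out = τω = 441 × 176.3 = 77748 W
P_in = P_out / η = 77748 / 0.882 = 88150 W
I_L = P_in / (√3·V_L·cosφ) = 88150 / (1.732 × 230 × 0.79) = 280 A

280 A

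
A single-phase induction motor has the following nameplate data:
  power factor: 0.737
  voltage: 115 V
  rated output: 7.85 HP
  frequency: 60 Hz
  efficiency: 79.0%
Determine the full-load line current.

87.5 A

P_out = 7.85 × 746 = 5856 W
P_in = P_out / η = 5856 / 0.790 = 7413 W
I = P_in / (V·cosφ) = 7413 / (115 × 0.737) = 87.5 A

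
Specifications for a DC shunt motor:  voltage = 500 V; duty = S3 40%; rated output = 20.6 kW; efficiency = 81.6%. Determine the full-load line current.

50.5 A

P_out = 20.6 kW = 20600 W
P_in = P_out / η = 20600 / 0.816 = 25245 W
I = P_in / V = 25245 / 500 = 50.5 A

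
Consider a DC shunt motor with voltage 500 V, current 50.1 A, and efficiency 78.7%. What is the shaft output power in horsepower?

P_in = V·I = 500 × 50.1 = 25050 W
P_out = η·P_in = 0.787 × 25050 = 19714 W
= 19714/746 = 26.4 HP

26.4 HP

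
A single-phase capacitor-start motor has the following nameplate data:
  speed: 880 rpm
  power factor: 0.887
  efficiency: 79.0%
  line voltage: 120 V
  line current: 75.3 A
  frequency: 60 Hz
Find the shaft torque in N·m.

68.7 N·m

P_in = V·I·cosφ = 120 × 75.3 × 0.887 = 8015 W
P_out = η·P_in = 0.79 × 8015 = 6332 W
n = 880 rpm
ω = 2π×880/60 = 92.15 rad/s
τ = P_out/ω = 6332/92.15 = 68.7 N·m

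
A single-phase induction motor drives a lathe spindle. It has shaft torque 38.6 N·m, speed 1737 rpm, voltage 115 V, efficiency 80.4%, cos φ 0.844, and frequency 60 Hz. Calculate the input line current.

90 A

ω = 2π×1737/60 = 181.9 rad/s; P_out = τω = 38.6 × 181.9 = 7021 W
P_in = P_out / η = 7021 / 0.804 = 8733 W
I = P_in / (V·cosφ) = 8733 / (115 × 0.844) = 90 A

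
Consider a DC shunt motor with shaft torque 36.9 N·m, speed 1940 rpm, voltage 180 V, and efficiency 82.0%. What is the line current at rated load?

50.8 A

ω = 2π×1940/60 = 203.2 rad/s; P_out = τω = 36.9 × 203.2 = 7498 W
P_in = P_out / η = 7498 / 0.820 = 9144 W
I = P_in / V = 9144 / 180 = 50.8 A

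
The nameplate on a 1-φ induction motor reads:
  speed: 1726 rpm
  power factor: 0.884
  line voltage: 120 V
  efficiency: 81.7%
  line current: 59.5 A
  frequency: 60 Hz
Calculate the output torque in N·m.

28.5 N·m

P_in = V·I·cosφ = 120 × 59.5 × 0.884 = 6312 W
P_out = η·P_in = 0.817 × 6312 = 5157 W
n = 1726 rpm
ω = 2π×1726/60 = 180.7 rad/s
τ = P_out/ω = 5157/180.7 = 28.5 N·m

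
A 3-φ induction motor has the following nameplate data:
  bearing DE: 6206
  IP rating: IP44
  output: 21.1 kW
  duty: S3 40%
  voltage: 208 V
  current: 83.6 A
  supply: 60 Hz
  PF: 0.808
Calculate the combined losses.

3.24 kW

P_in = √3·V·I·cosφ = 1.732×208×83.6×0.808 = 24335 W
P_out = 21100 W
Losses = P_in − P_out = 24335 − 21100 = 3235 W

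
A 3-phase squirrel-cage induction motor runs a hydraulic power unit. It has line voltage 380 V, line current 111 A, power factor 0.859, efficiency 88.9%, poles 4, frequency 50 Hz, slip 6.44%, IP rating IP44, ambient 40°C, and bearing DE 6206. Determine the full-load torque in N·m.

380 N·m

P_in = √3·V·I·cosφ = 1.732 × 380 × 111 × 0.859 = 62755 W
P_out = η·P_in = 0.889 × 62755 = 55789 W
n_s = 120×50/4 = 1500 rpm; n = 1500×(1−0.0644) = 1403 rpm
ω = 2π×1403/60 = 146.9 rad/s
τ = P_out/ω = 55789/146.9 = 380 N·m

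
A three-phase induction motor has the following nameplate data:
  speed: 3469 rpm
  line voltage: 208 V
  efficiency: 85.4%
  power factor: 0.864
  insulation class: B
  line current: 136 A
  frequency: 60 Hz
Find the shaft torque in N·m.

99.5 N·m

P_in = √3·V·I·cosφ = 1.732 × 208 × 136 × 0.864 = 42332 W
P_out = η·P_in = 0.854 × 42332 = 36152 W
n = 3469 rpm
ω = 2π×3469/60 = 363.3 rad/s
τ = P_out/ω = 36152/363.3 = 99.5 N·m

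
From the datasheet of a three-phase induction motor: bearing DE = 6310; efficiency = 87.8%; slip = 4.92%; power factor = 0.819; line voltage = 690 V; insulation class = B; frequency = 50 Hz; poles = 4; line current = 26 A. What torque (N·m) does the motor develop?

150 N·m

P_in = √3·V·I·cosφ = 1.732 × 690 × 26 × 0.819 = 25448 W
P_out = η·P_in = 0.878 × 25448 = 22343 W
n_s = 120×50/4 = 1500 rpm; n = 1500×(1−0.0492) = 1426 rpm
ω = 2π×1426/60 = 149.3 rad/s
τ = P_out/ω = 22343/149.3 = 150 N·m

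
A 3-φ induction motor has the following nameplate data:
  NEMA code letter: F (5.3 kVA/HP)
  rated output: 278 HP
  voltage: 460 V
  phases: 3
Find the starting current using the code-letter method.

S_LR = 5.3 × 278 = 1473.4 kVA
I_LR = S_LR/(√3·V_L) = 1473400/(1.732×460) = 1850 A

1850 A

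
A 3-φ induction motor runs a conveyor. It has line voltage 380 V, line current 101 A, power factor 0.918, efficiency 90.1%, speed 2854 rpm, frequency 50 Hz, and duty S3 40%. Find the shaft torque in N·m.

P_in = √3·V·I·cosφ = 1.732 × 380 × 101 × 0.918 = 61023 W
P_out = η·P_in = 0.901 × 61023 = 54982 W
n = 2854 rpm
ω = 2π×2854/60 = 298.9 rad/s
τ = P_out/ω = 54982/298.9 = 184 N·m

184 N·m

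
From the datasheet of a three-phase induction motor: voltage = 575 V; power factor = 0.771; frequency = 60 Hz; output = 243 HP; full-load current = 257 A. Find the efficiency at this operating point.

P_out = 243 × 746 = 181278 W
P_in = √3·V_L·I_L·cosφ = 1.732 × 575 × 257 × 0.771 = 197335 W
η = P_out / P_in = 181278 / 197335 = 0.919 = 91.9%

91.9 %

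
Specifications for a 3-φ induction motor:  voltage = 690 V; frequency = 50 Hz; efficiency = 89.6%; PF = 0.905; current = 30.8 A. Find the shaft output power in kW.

29.8 kW

P_in = √3·V·I·cosφ = 1.732 × 690 × 30.8 × 0.905 = 33312 W
P_out = η·P_in = 0.896 × 33312 = 29848 W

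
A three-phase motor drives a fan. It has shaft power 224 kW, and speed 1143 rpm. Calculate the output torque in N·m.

1870 N·m

ω = 2π × 1143/60 = 119.7 rad/s
τ = P/ω = 224000/119.7 = 1870 N·m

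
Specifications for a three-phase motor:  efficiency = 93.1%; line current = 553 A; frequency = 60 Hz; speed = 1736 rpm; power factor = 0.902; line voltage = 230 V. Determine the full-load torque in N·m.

1020 N·m

P_in = √3·V·I·cosφ = 1.732 × 230 × 553 × 0.902 = 198704 W
P_out = η·P_in = 0.931 × 198704 = 184993 W
n = 1736 rpm
ω = 2π×1736/60 = 181.8 rad/s
τ = P_out/ω = 184993/181.8 = 1020 N·m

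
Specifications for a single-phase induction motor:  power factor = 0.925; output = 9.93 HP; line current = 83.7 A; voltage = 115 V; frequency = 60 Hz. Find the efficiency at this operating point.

P_out = 9.93 × 746 = 7408 W
P_in = V·I·cosφ = 115 × 83.7 × 0.925 = 8904 W
η = P_out / P_in = 7408 / 8904 = 0.832 = 83.2%

83.2 %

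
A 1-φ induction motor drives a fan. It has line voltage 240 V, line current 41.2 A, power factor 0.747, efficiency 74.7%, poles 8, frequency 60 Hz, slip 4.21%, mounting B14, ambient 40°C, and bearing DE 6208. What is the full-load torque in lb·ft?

P_in = V·I·cosφ = 240 × 41.2 × 0.747 = 7386 W
P_out = η·P_in = 0.747 × 7386 = 5517 W
n_s = 120×60/8 = 900 rpm; n = 900×(1−0.0421) = 862 rpm
ω = 2π×862/60 = 90.27 rad/s
τ = P_out/ω = 5517/90.27 = 61.12 N·m
In lb·ft: 61.12/1.356 = 45.1 lb·ft

45.1 lb·ft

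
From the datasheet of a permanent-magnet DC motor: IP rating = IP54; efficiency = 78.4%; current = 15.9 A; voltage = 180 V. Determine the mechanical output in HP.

3.01 HP

P_in = V·I = 180 × 15.9 = 2862 W
P_out = η·P_in = 0.784 × 2862 = 2244 W
= 2244/746 = 3.01 HP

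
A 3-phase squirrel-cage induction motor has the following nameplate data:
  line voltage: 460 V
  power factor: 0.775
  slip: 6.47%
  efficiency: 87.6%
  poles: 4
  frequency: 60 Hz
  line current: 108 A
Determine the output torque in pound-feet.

244 lb·ft

P_in = √3·V·I·cosφ = 1.732 × 460 × 108 × 0.775 = 66685 W
P_out = η·P_in = 0.876 × 66685 = 58416 W
n_s = 120×60/4 = 1800 rpm; n = 1800×(1−0.0647) = 1684 rpm
ω = 2π×1684/60 = 176.3 rad/s
τ = P_out/ω = 58416/176.3 = 331.3 N·m
In lb·ft: 331.3/1.356 = 244 lb·ft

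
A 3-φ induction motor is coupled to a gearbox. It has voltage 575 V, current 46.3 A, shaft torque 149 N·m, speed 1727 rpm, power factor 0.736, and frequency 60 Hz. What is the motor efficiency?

79.4 %

ω = 2π × 1727/60 = 180.9 rad/s; P_out = τω = 149 × 180.9 = 26954 W
P_in = √3·V_L·I_L·cosφ = 1.732 × 575 × 46.3 × 0.736 = 33937 W
η = P_out / P_in = 26954 / 33937 = 0.794 = 79.4%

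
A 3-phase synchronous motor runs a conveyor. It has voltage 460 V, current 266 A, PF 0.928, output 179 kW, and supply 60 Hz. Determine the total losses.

P_in = √3·V·I·cosφ = 1.732×460×266×0.928 = 196669 W
P_out = 179000 W
Losses = P_in − P_out = 196669 − 179000 = 17669 W

17.7 kW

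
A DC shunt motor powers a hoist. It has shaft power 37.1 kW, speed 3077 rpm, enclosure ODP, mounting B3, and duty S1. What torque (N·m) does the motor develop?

115 N·m

ω = 2π × 3077/60 = 322.2 rad/s
τ = P/ω = 37100/322.2 = 115 N·m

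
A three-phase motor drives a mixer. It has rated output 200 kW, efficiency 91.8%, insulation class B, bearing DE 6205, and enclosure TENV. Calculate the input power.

218 kW

P_out = 200000 W
P_in = P_out/η = 200000/0.918 = 217865 W = 218 kW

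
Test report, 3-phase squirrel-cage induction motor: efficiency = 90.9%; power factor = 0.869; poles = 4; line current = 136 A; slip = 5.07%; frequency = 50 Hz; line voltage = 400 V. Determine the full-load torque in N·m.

499 N·m

P_in = √3·V·I·cosφ = 1.732 × 400 × 136 × 0.869 = 81878 W
P_out = η·P_in = 0.909 × 81878 = 74427 W
n_s = 120×50/4 = 1500 rpm; n = 1500×(1−0.0507) = 1424 rpm
ω = 2π×1424/60 = 149.1 rad/s
τ = P_out/ω = 74427/149.1 = 499 N·m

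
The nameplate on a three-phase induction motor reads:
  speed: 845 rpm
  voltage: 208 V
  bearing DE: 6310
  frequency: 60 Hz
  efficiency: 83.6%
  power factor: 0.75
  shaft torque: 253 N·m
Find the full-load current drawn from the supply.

99.1 A

ω = 2π×845/60 = 88.49 rad/s; P_out = τω = 253 × 88.49 = 22388 W
P_in = P_out / η = 22388 / 0.836 = 26780 W
I_L = P_in / (√3·V_L·cosφ) = 26780 / (1.732 × 208 × 0.75) = 99.1 A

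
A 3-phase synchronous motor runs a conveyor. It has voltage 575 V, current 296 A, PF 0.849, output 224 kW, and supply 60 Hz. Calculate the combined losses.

26300 W

P_in = √3·V·I·cosφ = 1.732×575×296×0.849 = 250274 W
P_out = 224000 W
Losses = P_in − P_out = 250274 − 224000 = 26274 W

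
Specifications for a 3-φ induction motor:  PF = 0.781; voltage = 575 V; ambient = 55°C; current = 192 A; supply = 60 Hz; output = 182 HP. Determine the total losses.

13600 W

P_in = √3·V·I·cosφ = 1.732×575×192×0.781 = 149337 W
P_out = 182×746 = 135772 W
Losses = P_in − P_out = 149337 − 135772 = 13565 W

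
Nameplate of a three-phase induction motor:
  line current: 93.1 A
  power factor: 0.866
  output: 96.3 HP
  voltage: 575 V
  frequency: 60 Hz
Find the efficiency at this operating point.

89.5 %

P_out = 96.3 × 746 = 71840 W
P_in = √3·V_L·I_L·cosφ = 1.732 × 575 × 93.1 × 0.866 = 80294 W
η = P_out / P_in = 71840 / 80294 = 0.895 = 89.5%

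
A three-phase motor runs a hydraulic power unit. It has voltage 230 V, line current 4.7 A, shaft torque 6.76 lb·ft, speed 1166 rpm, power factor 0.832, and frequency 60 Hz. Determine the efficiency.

71.8 %

τ = 6.76 lb·ft × 1.356 = 9.167 N·m
ω = 2π × 1166/60 = 122.1 rad/s; P_out = τω = 9.167 × 122.1 = 1119 W
P_in = √3·V_L·I_L·cosφ = 1.732 × 230 × 4.7 × 0.832 = 1558 W
η = P_out / P_in = 1119 / 1558 = 0.718 = 71.8%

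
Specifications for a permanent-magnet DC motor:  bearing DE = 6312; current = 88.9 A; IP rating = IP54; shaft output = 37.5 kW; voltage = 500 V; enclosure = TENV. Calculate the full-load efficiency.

84.4 %

P_out = 37.5 kW = 37500 W
P_in = V·I = 500 × 88.9 = 44450 W
η = P_out / P_in = 37500 / 44450 = 0.844 = 84.4%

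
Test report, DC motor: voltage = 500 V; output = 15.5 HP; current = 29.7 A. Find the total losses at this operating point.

3.29 kW

P_in = V·I = 500×29.7 = 14850 W
P_out = 15.5×746 = 11563 W
Losses = P_in − P_out = 14850 − 11563 = 3287 W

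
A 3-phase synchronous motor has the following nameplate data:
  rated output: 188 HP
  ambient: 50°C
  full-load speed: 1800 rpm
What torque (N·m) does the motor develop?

744 N·m

P_out = 188 × 746 = 140248 W
ω = 2π × 1800/60 = 188.5 rad/s
τ = P_out/ω = 140248/188.5 = 744 N·m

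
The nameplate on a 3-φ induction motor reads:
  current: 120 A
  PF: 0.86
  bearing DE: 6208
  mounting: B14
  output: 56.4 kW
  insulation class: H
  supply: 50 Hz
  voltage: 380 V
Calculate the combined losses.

P_in = √3·V·I·cosφ = 1.732×380×120×0.86 = 67922 W
P_out = 56400 W
Losses = P_in − P_out = 67922 − 56400 = 11522 W

11.5 kW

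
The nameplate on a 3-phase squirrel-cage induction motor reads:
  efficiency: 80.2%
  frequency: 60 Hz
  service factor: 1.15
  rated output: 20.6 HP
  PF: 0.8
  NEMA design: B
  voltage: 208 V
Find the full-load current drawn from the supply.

P_out = 20.6 × 746 = 15368 W
P_in = P_out / η = 15368 / 0.802 = 19162 W
I_L = P_in / (√3·V_L·cosφ) = 19162 / (1.732 × 208 × 0.8) = 66.5 A

66.5 A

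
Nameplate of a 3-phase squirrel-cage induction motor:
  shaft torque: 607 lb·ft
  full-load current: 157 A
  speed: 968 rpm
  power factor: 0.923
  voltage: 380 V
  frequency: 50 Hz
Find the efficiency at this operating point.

τ = 607 lb·ft × 1.356 = 823.1 N·m
ω = 2π × 968/60 = 101.4 rad/s; P_out = τω = 823.1 × 101.4 = 83462 W
P_in = √3·V_L·I_L·cosφ = 1.732 × 380 × 157 × 0.923 = 95375 W
η = P_out / P_in = 83462 / 95375 = 0.875 = 87.5%

87.5 %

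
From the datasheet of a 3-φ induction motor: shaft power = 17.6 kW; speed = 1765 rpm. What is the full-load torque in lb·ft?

70.2 lb·ft

ω = 2π × 1765/60 = 184.8 rad/s
τ = P/ω = 17600/184.8 = 95.24 N·m
In lb·ft: 95.24/1.356 = 70.2 lb·ft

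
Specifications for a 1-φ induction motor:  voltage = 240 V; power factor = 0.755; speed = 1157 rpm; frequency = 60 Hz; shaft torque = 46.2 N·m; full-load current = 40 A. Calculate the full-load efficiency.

77.2 %

ω = 2π × 1157/60 = 121.2 rad/s; P_out = τω = 46.2 × 121.2 = 5599 W
P_in = V·I·cosφ = 240 × 40 × 0.755 = 7248 W
η = P_out / P_in = 5599 / 7248 = 0.772 = 77.2%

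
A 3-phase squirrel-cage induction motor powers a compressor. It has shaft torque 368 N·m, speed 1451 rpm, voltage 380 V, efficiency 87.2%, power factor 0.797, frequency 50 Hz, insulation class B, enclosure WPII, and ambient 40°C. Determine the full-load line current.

122 A

ω = 2π×1451/60 = 151.9 rad/s; P_out = τω = 368 × 151.9 = 55899 W
P_in = P_out / η = 55899 / 0.872 = 64104 W
I_L = P_in / (√3·V_L·cosφ) = 64104 / (1.732 × 380 × 0.797) = 122 A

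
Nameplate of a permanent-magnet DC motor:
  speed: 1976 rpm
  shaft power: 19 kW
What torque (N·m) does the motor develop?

91.8 N·m

ω = 2π × 1976/60 = 206.9 rad/s
τ = P/ω = 19000/206.9 = 91.8 N·m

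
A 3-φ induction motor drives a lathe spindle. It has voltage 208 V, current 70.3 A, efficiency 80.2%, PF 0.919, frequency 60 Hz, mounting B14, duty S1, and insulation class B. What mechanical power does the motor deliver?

P_in = √3·V·I·cosφ = 1.732 × 208 × 70.3 × 0.919 = 23275 W
P_out = η·P_in = 0.802 × 23275 = 18667 W

18.7 kW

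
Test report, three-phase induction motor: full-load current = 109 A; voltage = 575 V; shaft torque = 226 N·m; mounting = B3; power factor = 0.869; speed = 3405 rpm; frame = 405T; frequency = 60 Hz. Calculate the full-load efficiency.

ω = 2π × 3405/60 = 356.6 rad/s; P_out = τω = 226 × 356.6 = 80592 W
P_in = √3·V_L·I_L·cosφ = 1.732 × 575 × 109 × 0.869 = 94333 W
η = P_out / P_in = 80592 / 94333 = 0.854 = 85.4%

85.4 %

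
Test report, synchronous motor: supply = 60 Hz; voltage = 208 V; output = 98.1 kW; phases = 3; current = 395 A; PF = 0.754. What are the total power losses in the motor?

P_in = √3·V·I·cosφ = 1.732×208×395×0.754 = 107295 W
P_out = 98100 W
Losses = P_in − P_out = 107295 − 98100 = 9195 W

9.2 kW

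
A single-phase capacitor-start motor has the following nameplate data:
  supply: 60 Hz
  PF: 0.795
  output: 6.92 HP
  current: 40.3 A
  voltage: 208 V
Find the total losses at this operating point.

1.5 kW

P_in = V·I·cosφ = 208×40.3×0.795 = 6664 W
P_out = 6.92×746 = 5162 W
Losses = P_in − P_out = 6664 − 5162 = 1502 W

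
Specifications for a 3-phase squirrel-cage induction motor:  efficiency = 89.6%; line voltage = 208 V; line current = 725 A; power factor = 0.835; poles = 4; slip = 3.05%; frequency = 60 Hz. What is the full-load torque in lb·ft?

789 lb·ft

P_in = √3·V·I·cosφ = 1.732 × 208 × 725 × 0.835 = 218090 W
P_out = η·P_in = 0.896 × 218090 = 195409 W
n_s = 120×60/4 = 1800 rpm; n = 1800×(1−0.0305) = 1745 rpm
ω = 2π×1745/60 = 182.7 rad/s
τ = P_out/ω = 195409/182.7 = 1070 N·m
In lb·ft: 1070/1.356 = 789 lb·ft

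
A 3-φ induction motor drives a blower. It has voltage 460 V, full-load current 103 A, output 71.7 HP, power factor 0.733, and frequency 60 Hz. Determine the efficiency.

88.9 %

P_out = 71.7 × 746 = 53488 W
P_in = √3·V_L·I_L·cosφ = 1.732 × 460 × 103 × 0.733 = 60152 W
η = P_out / P_in = 53488 / 60152 = 0.889 = 88.9%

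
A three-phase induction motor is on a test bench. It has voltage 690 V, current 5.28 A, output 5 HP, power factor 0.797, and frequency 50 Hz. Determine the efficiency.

74.2 %

P_out = 5 × 746 = 3730 W
P_in = √3·V_L·I_L·cosφ = 1.732 × 690 × 5.28 × 0.797 = 5029 W
η = P_out / P_in = 3730 / 5029 = 0.742 = 74.2%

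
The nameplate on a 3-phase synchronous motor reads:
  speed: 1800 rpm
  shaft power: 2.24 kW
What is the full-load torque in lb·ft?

ω = 2π × 1800/60 = 188.5 rad/s
τ = P/ω = 2240/188.5 = 11.88 N·m
In lb·ft: 11.88/1.356 = 8.76 lb·ft

8.76 lb·ft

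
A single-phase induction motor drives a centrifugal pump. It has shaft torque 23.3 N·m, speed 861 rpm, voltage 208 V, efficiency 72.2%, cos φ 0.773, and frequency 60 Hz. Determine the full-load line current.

18.1 A

ω = 2π×861/60 = 90.16 rad/s; P_out = τω = 23.3 × 90.16 = 2101 W
P_in = P_out / η = 2101 / 0.722 = 2910 W
I = P_in / (V·cosφ) = 2910 / (208 × 0.773) = 18.1 A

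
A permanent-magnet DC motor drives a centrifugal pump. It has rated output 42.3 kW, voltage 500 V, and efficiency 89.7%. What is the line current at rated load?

94.3 A

P_out = 42.3 kW = 42300 W
P_in = P_out / η = 42300 / 0.897 = 47157 W
I = P_in / V = 47157 / 500 = 94.3 A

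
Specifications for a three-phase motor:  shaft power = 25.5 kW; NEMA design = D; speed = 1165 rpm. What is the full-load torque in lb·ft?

ω = 2π × 1165/60 = 122 rad/s
τ = P/ω = 25500/122 = 209 N·m
In lb·ft: 209/1.356 = 154 lb·ft

154 lb·ft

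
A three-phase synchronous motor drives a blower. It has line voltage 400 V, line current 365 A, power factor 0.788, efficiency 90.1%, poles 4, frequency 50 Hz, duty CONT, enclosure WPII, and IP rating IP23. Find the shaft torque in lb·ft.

P_in = √3·V·I·cosφ = 1.732 × 400 × 365 × 0.788 = 199263 W
P_out = η·P_in = 0.901 × 199263 = 179536 W
n = n_s = 120×50/4 = 1500 rpm (synchronous)
ω = 2π×1500/60 = 157.1 rad/s
τ = P_out/ω = 179536/157.1 = 1143 N·m
In lb·ft: 1143/1.356 = 843 lb·ft

843 lb·ft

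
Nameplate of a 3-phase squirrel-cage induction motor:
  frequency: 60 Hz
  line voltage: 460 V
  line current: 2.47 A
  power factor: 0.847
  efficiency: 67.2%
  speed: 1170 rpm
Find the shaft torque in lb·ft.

6.74 lb·ft

P_in = √3·V·I·cosφ = 1.732 × 460 × 2.47 × 0.847 = 1667 W
P_out = η·P_in = 0.672 × 1667 = 1120 W
n = 1170 rpm
ω = 2π×1170/60 = 122.5 rad/s
τ = P_out/ω = 1120/122.5 = 9.143 N·m
In lb·ft: 9.143/1.356 = 6.74 lb·ft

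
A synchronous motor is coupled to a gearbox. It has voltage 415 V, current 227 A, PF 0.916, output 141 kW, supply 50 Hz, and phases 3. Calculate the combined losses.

P_in = √3·V·I·cosφ = 1.732×415×227×0.916 = 149457 W
P_out = 141000 W
Losses = P_in − P_out = 149457 − 141000 = 8457 W

8.46 kW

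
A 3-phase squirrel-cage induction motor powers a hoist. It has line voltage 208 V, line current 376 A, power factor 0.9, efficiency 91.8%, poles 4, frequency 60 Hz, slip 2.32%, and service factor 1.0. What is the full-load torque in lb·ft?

P_in = √3·V·I·cosφ = 1.732 × 208 × 376 × 0.9 = 121911 W
P_out = η·P_in = 0.918 × 121911 = 111914 W
n_s = 120×60/4 = 1800 rpm; n = 1800×(1−0.0232) = 1758 rpm
ω = 2π×1758/60 = 184.1 rad/s
τ = P_out/ω = 111914/184.1 = 607.9 N·m
In lb·ft: 607.9/1.356 = 448 lb·ft

448 lb·ft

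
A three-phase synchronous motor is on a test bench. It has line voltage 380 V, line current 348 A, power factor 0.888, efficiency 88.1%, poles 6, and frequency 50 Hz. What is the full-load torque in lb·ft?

1260 lb·ft

P_in = √3·V·I·cosφ = 1.732 × 380 × 348 × 0.888 = 203387 W
P_out = η·P_in = 0.881 × 203387 = 179184 W
n = n_s = 120×50/6 = 1000 rpm (synchronous)
ω = 2π×1000/60 = 104.7 rad/s
τ = P_out/ω = 179184/104.7 = 1711 N·m
In lb·ft: 1711/1.356 = 1260 lb·ft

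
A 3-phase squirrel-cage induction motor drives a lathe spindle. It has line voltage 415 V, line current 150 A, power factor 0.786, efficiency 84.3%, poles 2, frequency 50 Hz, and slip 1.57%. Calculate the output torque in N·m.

231 N·m

P_in = √3·V·I·cosφ = 1.732 × 415 × 150 × 0.786 = 84744 W
P_out = η·P_in = 0.843 × 84744 = 71439 W
n_s = 120×50/2 = 3000 rpm; n = 3000×(1−0.0157) = 2953 rpm
ω = 2π×2953/60 = 309.2 rad/s
τ = P_out/ω = 71439/309.2 = 231 N·m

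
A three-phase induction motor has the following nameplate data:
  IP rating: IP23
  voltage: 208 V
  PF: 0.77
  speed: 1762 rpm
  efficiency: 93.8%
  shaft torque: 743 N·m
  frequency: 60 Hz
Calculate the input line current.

527 A

ω = 2π×1762/60 = 184.5 rad/s; P_out = τω = 743 × 184.5 = 137084 W
P_in = P_out / η = 137084 / 0.938 = 146145 W
I_L = P_in / (√3·V_L·cosφ) = 146145 / (1.732 × 208 × 0.77) = 527 A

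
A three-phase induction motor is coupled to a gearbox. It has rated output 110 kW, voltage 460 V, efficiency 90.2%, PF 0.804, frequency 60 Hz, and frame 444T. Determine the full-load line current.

190 A

P_out = 110 kW = 110000 W
P_in = P_out / η = 110000 / 0.902 = 121951 W
I_L = P_in / (√3·V_L·cosφ) = 121951 / (1.732 × 460 × 0.804) = 190 A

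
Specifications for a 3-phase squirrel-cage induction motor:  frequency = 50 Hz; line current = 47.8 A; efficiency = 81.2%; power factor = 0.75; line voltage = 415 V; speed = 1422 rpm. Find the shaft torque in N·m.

141 N·m

P_in = √3·V·I·cosφ = 1.732 × 415 × 47.8 × 0.75 = 25768 W
P_out = η·P_in = 0.812 × 25768 = 20924 W
n = 1422 rpm
ω = 2π×1422/60 = 148.9 rad/s
τ = P_out/ω = 20924/148.9 = 141 N·m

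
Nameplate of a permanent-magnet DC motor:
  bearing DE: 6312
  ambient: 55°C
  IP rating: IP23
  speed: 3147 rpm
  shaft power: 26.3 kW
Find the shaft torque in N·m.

ω = 2π × 3147/60 = 329.6 rad/s
τ = P/ω = 26300/329.6 = 79.8 N·m

79.8 N·m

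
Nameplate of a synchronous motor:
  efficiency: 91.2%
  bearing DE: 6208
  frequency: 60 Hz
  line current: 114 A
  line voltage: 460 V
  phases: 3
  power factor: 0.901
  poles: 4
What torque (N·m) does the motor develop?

396 N·m

P_in = √3·V·I·cosφ = 1.732 × 460 × 114 × 0.901 = 81834 W
P_out = η·P_in = 0.912 × 81834 = 74633 W
n = n_s = 120×60/4 = 1800 rpm (synchronous)
ω = 2π×1800/60 = 188.5 rad/s
τ = P_out/ω = 74633/188.5 = 396 N·m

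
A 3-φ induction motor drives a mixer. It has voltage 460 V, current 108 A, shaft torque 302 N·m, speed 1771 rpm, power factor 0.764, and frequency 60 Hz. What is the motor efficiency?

ω = 2π × 1771/60 = 185.5 rad/s; P_out = τω = 302 × 185.5 = 56021 W
P_in = √3·V_L·I_L·cosφ = 1.732 × 460 × 108 × 0.764 = 65739 W
η = P_out / P_in = 56021 / 65739 = 0.852 = 85.2%

85.2 %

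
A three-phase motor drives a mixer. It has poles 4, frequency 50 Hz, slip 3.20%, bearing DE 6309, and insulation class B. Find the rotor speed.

n_s = 120f/p = 120×50/4 = 1500 rpm
n = n_s(1 − s) = 1500 × (1 − 0.032) = 1452 rpm

1452 rpm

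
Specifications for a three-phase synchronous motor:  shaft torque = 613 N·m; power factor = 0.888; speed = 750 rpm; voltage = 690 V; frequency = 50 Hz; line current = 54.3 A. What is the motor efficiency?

83.5 %

ω = 2π × 750/60 = 78.54 rad/s; P_out = τω = 613 × 78.54 = 48145 W
P_in = √3·V_L·I_L·cosφ = 1.732 × 690 × 54.3 × 0.888 = 57625 W
η = P_out / P_in = 48145 / 57625 = 0.835 = 83.5%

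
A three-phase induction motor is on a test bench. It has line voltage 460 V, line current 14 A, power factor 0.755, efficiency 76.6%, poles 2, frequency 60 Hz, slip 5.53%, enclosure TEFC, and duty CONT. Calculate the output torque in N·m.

18.1 N·m

P_in = √3·V·I·cosφ = 1.732 × 460 × 14 × 0.755 = 8421 W
P_out = η·P_in = 0.766 × 8421 = 6450 W
n_s = 120×60/2 = 3600 rpm; n = 3600×(1−0.0553) = 3401 rpm
ω = 2π×3401/60 = 356.2 rad/s
τ = P_out/ω = 6450/356.2 = 18.1 N·m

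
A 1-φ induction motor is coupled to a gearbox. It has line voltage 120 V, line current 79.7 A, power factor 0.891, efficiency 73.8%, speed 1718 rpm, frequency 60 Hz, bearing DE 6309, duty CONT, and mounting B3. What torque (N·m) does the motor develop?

35 N·m

P_in = V·I·cosφ = 120 × 79.7 × 0.891 = 8522 W
P_out = η·P_in = 0.738 × 8522 = 6289 W
n = 1718 rpm
ω = 2π×1718/60 = 179.9 rad/s
τ = P_out/ω = 6289/179.9 = 35 N·m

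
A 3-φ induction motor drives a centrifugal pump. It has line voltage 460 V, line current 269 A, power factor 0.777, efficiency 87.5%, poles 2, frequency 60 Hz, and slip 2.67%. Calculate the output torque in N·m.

P_in = √3·V·I·cosφ = 1.732 × 460 × 269 × 0.777 = 166525 W
P_out = η·P_in = 0.875 × 166525 = 145709 W
n_s = 120×60/2 = 3600 rpm; n = 3600×(1−0.0267) = 3504 rpm
ω = 2π×3504/60 = 366.9 rad/s
τ = P_out/ω = 145709/366.9 = 397 N·m

397 N·m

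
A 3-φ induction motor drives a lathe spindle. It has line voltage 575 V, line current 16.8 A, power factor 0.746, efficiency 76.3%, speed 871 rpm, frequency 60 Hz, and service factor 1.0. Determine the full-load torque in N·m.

P_in = √3·V·I·cosφ = 1.732 × 575 × 16.8 × 0.746 = 12481 W
P_out = η·P_in = 0.763 × 12481 = 9523 W
n = 871 rpm
ω = 2π×871/60 = 91.21 rad/s
τ = P_out/ω = 9523/91.21 = 104 N·m

104 N·m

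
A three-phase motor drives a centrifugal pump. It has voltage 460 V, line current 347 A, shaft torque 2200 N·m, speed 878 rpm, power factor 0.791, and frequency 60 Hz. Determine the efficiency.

92.5 %

ω = 2π × 878/60 = 91.94 rad/s; P_out = τω = 2200 × 91.94 = 202268 W
P_in = √3·V_L·I_L·cosφ = 1.732 × 460 × 347 × 0.791 = 218681 W
η = P_out / P_in = 202268 / 218681 = 0.925 = 92.5%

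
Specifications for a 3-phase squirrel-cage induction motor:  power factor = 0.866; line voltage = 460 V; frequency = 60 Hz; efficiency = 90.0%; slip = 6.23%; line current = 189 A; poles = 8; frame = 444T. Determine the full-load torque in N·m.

P_in = √3·V·I·cosφ = 1.732 × 460 × 189 × 0.866 = 130402 W
P_out = η·P_in = 0.9 × 130402 = 117362 W
n_s = 120×60/8 = 900 rpm; n = 900×(1−0.0623) = 844 rpm
ω = 2π×844/60 = 88.38 rad/s
τ = P_out/ω = 117362/88.38 = 1330 N·m

1330 N·m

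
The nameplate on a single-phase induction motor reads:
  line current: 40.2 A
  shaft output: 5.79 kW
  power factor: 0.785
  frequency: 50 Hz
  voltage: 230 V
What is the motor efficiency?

P_out = 5.79 kW = 5790 W
P_in = V·I·cosφ = 230 × 40.2 × 0.785 = 7258 W
η = P_out / P_in = 5790 / 7258 = 0.798 = 79.8%

79.8 %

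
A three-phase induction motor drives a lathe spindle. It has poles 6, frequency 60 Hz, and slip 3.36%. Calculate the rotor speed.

n_s = 120f/p = 120×60/6 = 1200 rpm
n = n_s(1 − s) = 1200 × (1 − 0.0336) = 1160 rpm

1160 rpm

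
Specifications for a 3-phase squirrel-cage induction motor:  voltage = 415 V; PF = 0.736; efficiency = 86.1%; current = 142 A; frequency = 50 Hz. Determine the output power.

64.7 kW

P_in = √3·V·I·cosφ = 1.732 × 415 × 142 × 0.736 = 75121 W
P_out = η·P_in = 0.861 × 75121 = 64679 W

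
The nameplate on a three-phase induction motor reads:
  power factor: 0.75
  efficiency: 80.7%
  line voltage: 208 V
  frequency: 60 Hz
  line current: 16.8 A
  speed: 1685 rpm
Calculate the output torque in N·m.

P_in = √3·V·I·cosφ = 1.732 × 208 × 16.8 × 0.75 = 4539 W
P_out = η·P_in = 0.807 × 4539 = 3663 W
n = 1685 rpm
ω = 2π×1685/60 = 176.5 rad/s
τ = P_out/ω = 3663/176.5 = 20.8 N·m

20.8 N·m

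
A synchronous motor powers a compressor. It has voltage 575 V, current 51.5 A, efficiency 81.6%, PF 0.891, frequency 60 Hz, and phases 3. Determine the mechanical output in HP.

50 HP

P_in = √3·V·I·cosφ = 1.732 × 575 × 51.5 × 0.891 = 45698 W
P_out = η·P_in = 0.816 × 45698 = 37290 W
= 37290/746 = 50 HP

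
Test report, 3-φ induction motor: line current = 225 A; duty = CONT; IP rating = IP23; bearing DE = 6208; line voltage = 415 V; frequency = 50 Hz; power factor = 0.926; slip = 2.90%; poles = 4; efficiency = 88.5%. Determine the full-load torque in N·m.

P_in = √3·V·I·cosφ = 1.732 × 415 × 225 × 0.926 = 149758 W
P_out = η·P_in = 0.885 × 149758 = 132536 W
n_s = 120×50/4 = 1500 rpm; n = 1500×(1−0.029) = 1457 rpm
ω = 2π×1457/60 = 152.6 rad/s
τ = P_out/ω = 132536/152.6 = 869 N·m

869 N·m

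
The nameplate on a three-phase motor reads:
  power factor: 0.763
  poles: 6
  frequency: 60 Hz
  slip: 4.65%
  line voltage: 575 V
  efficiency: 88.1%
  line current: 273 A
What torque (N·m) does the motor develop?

1530 N·m

P_in = √3·V·I·cosφ = 1.732 × 575 × 273 × 0.763 = 207445 W
P_out = η·P_in = 0.881 × 207445 = 182759 W
n_s = 120×60/6 = 1200 rpm; n = 1200×(1−0.0465) = 1144 rpm
ω = 2π×1144/60 = 119.8 rad/s
τ = P_out/ω = 182759/119.8 = 1530 N·m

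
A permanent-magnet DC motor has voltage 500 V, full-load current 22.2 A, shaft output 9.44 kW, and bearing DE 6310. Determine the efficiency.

P_out = 9.44 kW = 9440 W
P_in = V·I = 500 × 22.2 = 11100 W
η = P_out / P_in = 9440 / 11100 = 0.850 = 85.0%

85.0 %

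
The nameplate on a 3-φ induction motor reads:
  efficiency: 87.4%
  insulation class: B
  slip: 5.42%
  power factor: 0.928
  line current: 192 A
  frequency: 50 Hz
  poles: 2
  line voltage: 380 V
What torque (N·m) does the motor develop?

P_in = √3·V·I·cosφ = 1.732 × 380 × 192 × 0.928 = 117268 W
P_out = η·P_in = 0.874 × 117268 = 102492 W
n_s = 120×50/2 = 3000 rpm; n = 3000×(1−0.0542) = 2837 rpm
ω = 2π×2837/60 = 297.1 rad/s
τ = P_out/ω = 102492/297.1 = 345 N·m

345 N·m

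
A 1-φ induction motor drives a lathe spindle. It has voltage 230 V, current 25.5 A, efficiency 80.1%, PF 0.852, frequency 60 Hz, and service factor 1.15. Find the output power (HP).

P_in = V·I·cosφ = 230 × 25.5 × 0.852 = 4997 W
P_out = η·P_in = 0.801 × 4997 = 4003 W
= 4003/746 = 5.37 HP

5.37 HP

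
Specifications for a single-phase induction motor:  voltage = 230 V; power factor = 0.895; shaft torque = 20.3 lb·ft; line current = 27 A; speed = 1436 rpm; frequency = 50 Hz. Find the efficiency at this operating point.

τ = 20.3 lb·ft × 1.356 = 27.53 N·m
ω = 2π × 1436/60 = 150.4 rad/s; P_out = τω = 27.53 × 150.4 = 4141 W
P_in = V·I·cosφ = 230 × 27 × 0.895 = 5558 W
η = P_out / P_in = 4141 / 5558 = 0.745 = 74.5%

74.5 %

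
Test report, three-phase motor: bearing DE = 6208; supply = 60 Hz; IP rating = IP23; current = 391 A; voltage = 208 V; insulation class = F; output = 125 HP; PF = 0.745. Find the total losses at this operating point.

11700 W

P_in = √3·V·I·cosφ = 1.732×208×391×0.745 = 104941 W
P_out = 125×746 = 93250 W
Losses = P_in − P_out = 104941 − 93250 = 11691 W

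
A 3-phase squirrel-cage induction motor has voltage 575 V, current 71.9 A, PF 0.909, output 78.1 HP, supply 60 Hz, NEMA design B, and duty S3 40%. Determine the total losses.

P_in = √3·V·I·cosφ = 1.732×575×71.9×0.909 = 65089 W
P_out = 78.1×746 = 58263 W
Losses = P_in − P_out = 65089 − 58263 = 6826 W

6.83 kW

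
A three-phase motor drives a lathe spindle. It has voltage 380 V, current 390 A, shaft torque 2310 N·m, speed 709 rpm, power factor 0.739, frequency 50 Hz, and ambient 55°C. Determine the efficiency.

90.4 %

ω = 2π × 709/60 = 74.25 rad/s; P_out = τω = 2310 × 74.25 = 171518 W
P_in = √3·V_L·I_L·cosφ = 1.732 × 380 × 390 × 0.739 = 189688 W
η = P_out / P_in = 171518 / 189688 = 0.904 = 90.4%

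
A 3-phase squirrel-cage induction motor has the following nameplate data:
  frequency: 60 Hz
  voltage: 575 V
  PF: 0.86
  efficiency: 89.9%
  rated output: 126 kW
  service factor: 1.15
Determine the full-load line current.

164 A

P_out = 126 kW = 126000 W
P_in = P_out / η = 126000 / 0.899 = 140156 W
I_L = P_in / (√3·V_L·cosφ) = 140156 / (1.732 × 575 × 0.86) = 164 A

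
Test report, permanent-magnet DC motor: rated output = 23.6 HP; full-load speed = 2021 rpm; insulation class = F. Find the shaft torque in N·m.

P_out = 23.6 × 746 = 17606 W
ω = 2π × 2021/60 = 211.6 rad/s
τ = P_out/ω = 17606/211.6 = 83.2 N·m

83.2 N·m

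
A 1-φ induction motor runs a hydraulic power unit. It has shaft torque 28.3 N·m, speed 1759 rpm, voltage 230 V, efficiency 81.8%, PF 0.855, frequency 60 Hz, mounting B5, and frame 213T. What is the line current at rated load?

ω = 2π×1759/60 = 184.2 rad/s; P_out = τω = 28.3 × 184.2 = 5213 W
P_in = P_out / η = 5213 / 0.818 = 6373 W
I = P_in / (V·cosφ) = 6373 / (230 × 0.855) = 32.4 A

32.4 A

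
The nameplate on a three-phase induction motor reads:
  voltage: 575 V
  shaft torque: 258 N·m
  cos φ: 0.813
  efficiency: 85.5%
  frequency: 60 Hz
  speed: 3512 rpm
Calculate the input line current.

ω = 2π×3512/60 = 367.8 rad/s; P_out = τω = 258 × 367.8 = 94892 W
P_in = P_out / η = 94892 / 0.855 = 110985 W
I_L = P_in / (√3·V_L·cosφ) = 110985 / (1.732 × 575 × 0.813) = 137 A

137 A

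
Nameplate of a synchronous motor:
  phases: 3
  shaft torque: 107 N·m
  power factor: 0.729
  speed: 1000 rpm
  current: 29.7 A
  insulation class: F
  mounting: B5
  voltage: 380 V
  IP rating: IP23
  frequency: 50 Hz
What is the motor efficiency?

ω = 2π × 1000/60 = 104.7 rad/s; P_out = τω = 107 × 104.7 = 11203 W
P_in = √3·V_L·I_L·cosφ = 1.732 × 380 × 29.7 × 0.729 = 14250 W
η = P_out / P_in = 11203 / 14250 = 0.786 = 78.6%

78.6 %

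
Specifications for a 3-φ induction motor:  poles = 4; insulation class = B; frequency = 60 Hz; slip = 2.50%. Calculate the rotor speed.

n_s = 120f/p = 120×60/4 = 1800 rpm
n = n_s(1 − s) = 1800 × (1 − 0.025) = 1755 rpm

1755 rpm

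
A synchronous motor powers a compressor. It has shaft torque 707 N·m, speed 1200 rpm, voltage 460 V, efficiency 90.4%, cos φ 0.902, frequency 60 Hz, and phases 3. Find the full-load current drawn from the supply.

137 A

ω = 2π×1200/60 = 125.7 rad/s; P_out = τω = 707 × 125.7 = 88870 W
P_in = P_out / η = 88870 / 0.904 = 98308 W
I_L = P_in / (√3·V_L·cosφ) = 98308 / (1.732 × 460 × 0.902) = 137 A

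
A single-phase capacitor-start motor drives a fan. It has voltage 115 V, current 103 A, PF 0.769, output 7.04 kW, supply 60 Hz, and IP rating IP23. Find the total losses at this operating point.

2070 W

P_in = V·I·cosφ = 115×103×0.769 = 9109 W
P_out = 7040 W
Losses = P_in − P_out = 9109 − 7040 = 2069 W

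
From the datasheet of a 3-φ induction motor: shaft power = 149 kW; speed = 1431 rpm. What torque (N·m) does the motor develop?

ω = 2π × 1431/60 = 149.9 rad/s
τ = P/ω = 149000/149.9 = 994 N·m

994 N·m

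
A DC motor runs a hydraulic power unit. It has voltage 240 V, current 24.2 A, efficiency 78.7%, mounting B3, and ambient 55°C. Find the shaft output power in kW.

P_in = V·I = 240 × 24.2 = 5808 W
P_out = η·P_in = 0.787 × 5808 = 4571 W

4.57 kW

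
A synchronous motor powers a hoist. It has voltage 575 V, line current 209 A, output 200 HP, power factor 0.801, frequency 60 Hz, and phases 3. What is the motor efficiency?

P_out = 200 × 746 = 149200 W
P_in = √3·V_L·I_L·cosφ = 1.732 × 575 × 209 × 0.801 = 166723 W
η = P_out / P_in = 149200 / 166723 = 0.895 = 89.5%

89.5 %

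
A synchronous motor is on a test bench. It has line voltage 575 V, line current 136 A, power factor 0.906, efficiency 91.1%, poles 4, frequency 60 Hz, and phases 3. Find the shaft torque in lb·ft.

P_in = √3·V·I·cosφ = 1.732 × 575 × 136 × 0.906 = 122711 W
P_out = η·P_in = 0.911 × 122711 = 111790 W
n = n_s = 120×60/4 = 1800 rpm (synchronous)
ω = 2π×1800/60 = 188.5 rad/s
τ = P_out/ω = 111790/188.5 = 593.1 N·m
In lb·ft: 593.1/1.356 = 437 lb·ft

437 lb·ft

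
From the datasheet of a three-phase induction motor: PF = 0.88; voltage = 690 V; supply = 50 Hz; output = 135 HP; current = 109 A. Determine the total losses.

P_in = √3·V·I·cosφ = 1.732×690×109×0.88 = 114632 W
P_out = 135×746 = 100710 W
Losses = P_in − P_out = 114632 − 100710 = 13922 W

13.9 kW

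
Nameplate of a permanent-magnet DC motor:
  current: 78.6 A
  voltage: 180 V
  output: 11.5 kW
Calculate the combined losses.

2.65 kW

P_in = V·I = 180×78.6 = 14148 W
P_out = 11500 W
Losses = P_in − P_out = 14148 − 11500 = 2648 W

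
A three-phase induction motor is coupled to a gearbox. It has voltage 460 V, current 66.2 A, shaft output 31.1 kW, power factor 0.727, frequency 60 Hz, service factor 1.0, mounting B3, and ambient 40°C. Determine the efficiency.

P_out = 31.1 kW = 31100 W
P_in = √3·V_L·I_L·cosφ = 1.732 × 460 × 66.2 × 0.727 = 38344 W
η = P_out / P_in = 31100 / 38344 = 0.811 = 81.1%

81.1 %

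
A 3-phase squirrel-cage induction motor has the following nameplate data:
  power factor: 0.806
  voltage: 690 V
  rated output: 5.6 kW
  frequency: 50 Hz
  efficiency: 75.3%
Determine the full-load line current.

7.72 A

P_out = 5.6 kW = 5600 W
P_in = P_out / η = 5600 / 0.753 = 7437 W
I_L = P_in / (√3·V_L·cosφ) = 7437 / (1.732 × 690 × 0.806) = 7.72 A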